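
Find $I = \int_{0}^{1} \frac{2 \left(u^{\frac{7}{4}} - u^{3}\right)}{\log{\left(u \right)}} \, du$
$- \log{\left(\frac{256}{121} \right)}$

Introduce a parameter $a$ in the exponent: let $I(a) = \int_{0}^{1} \frac{2 \left(u^{\frac{7}{4}} - u^{a}\right)}{\log{\left(u \right)}} \, du$.

Since $\dfrac{\partial}{\partial a}\,u^{a} = u^{a} \ln u$, the $\ln u$ in the denominator cancels and
$$\frac{dI}{da} = \int_{0}^{1} -2 u^{a} \, du = -2 \left[\frac{u^{a+1}}{a+1}\right]_0^1 = - \frac{2}{a + 1}.$$

Integrating with respect to $a$ gives $I(a) = - \log{\left(\frac{16 \left(a + 1\right)^{2}}{121} \right)} + C$.

At $a = \frac{7}{4}$ the integrand is identically $0$, so $I(\frac{7}{4}) = 0$. The closed form gives $0$, hence $C = 0$.

Setting $a = 3$:
$$I = - \log{\left(\frac{256}{121} \right)}.$$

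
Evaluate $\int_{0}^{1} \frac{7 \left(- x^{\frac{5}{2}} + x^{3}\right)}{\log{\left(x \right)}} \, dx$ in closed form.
$- \log{\left(\frac{823543}{2097152} \right)}$

Consider the one-parameter family: let $I(a) = \int_{0}^{1} \frac{7 \left(x^{3} - x^{a}\right)}{\log{\left(x \right)}} \, dx$.

Since $\dfrac{\partial}{\partial a}\,x^{a} = x^{a} \ln x$, the $\ln x$ in the denominator cancels and
$$\frac{dI}{da} = \int_{0}^{1} -7 x^{a} \, dx = -7 \left[\frac{x^{a+1}}{a+1}\right]_0^1 = - \frac{7}{a + 1}.$$

Integrating with respect to $a$ gives $I(a) = - \log{\left(\frac{\left(a + 1\right)^{7}}{16384} \right)} + C$.

At $a = 3$ the integrand is identically $0$, so $I(3) = 0$. The closed form gives $0$, hence $C = 0$.

Setting $a = \frac{5}{2}$:
$$I = - \log{\left(\frac{823543}{2097152} \right)}.$$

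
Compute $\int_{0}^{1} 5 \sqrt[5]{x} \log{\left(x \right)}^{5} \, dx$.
$- \frac{390625}{1944}$

Begin with the known integral
$$J(a) = \int_{0}^{1} 5 x^{a} \, dx = \frac{5}{a + 1}.$$

Differentiating under the integral sign brings down a factor of $\ln x$:
$$\frac{dJ}{da} = \int_{0}^{1} 5 x^{a} \log{\left(x \right)} \, dx = - \frac{5}{\left(a + 1\right)^{2}}.$$

Repeating $5$ times in total — each differentiation brings down another $\ln x$ — gives
$$\frac{d^{5}J}{da^{5}} = \int_{0}^{1} 5 x^{a} \log{\left(x \right)}^{5} \, dx = - \frac{600}{\left(a + 1\right)^{6}},$$
and the integrand here is exactly the target integrand, so $I = - \frac{600}{\left(a + 1\right)^{6}}$.

Setting $a = \frac{1}{5}$:
$$I = - \frac{390625}{1944}.$$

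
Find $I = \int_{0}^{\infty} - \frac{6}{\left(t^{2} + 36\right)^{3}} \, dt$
$- \frac{\pi}{6912}$

Recall the elementary integral
$$J(a) = \int_{0}^{\infty} - \frac{6}{a^{2} + t^{2}} \, dt = - \frac{3 \pi}{a}.$$

Differentiating under the integral sign with respect to $a$,
$$\frac{dJ}{da} = \int_{0}^{\infty} \frac{12 a}{\left(a^{2} + t^{2}\right)^{2}} \, dt = \frac{3 \pi}{a^{2}},$$
so $\int_{0}^{\infty} - \frac{6}{\left(a^{2} + t^{2}\right)^{2}} \, dt = - \frac{3 \pi}{2 a^{3}}$.

Repeating — each differentiation of $1/(t^2+a^2)^j$ produces $-2ja/(t^2+a^2)^{j+1}$ — and dividing through by $-2ja$ at each step yields, after $2$ differentiations in total,
$$\int_{0}^{\infty} - \frac{6}{\left(a^{2} + t^{2}\right)^{3}} \, dt = - \frac{9 \pi}{8 a^{5}}.$$

Setting $a = 6$:
$$I = - \frac{\pi}{6912}.$$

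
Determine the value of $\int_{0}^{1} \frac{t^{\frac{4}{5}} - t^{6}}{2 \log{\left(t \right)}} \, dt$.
$- \frac{\log{\left(35 \right)}}{2} + \log{\left(3 \right)}$

Consider the one-parameter family: let $I(a) = \int_{0}^{1} \frac{- t^{6} + t^{a}}{2 \log{\left(t \right)}} \, dt$.

Since $\dfrac{\partial}{\partial a}\,t^{a} = t^{a} \ln t$, the $\ln t$ in the denominator cancels and
$$\frac{dI}{da} = \int_{0}^{1} \frac{1}{2} t^{a} \, dt = \frac{1}{2} \left[\frac{t^{a+1}}{a+1}\right]_0^1 = \frac{1}{2 \left(a + 1\right)}.$$

Integrating with respect to $a$ gives $I(a) = \frac{\log{\left(a + 1 \right)}}{2} - \frac{\log{\left(7 \right)}}{2} + C$.

At $a = 6$ the integrand is identically $0$, so $I(6) = 0$. The closed form gives $0$, hence $C = 0$.

Setting $a = \frac{4}{5}$:
$$I = - \frac{\log{\left(35 \right)}}{2} + \log{\left(3 \right)}.$$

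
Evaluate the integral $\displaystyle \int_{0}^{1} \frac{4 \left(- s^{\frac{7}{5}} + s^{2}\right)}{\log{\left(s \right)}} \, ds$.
$\log{\left(\frac{625}{256} \right)}$

Replace the exponent $2$ by a parameter $a$: let $I(a) = \int_{0}^{1} \frac{4 \left(- s^{\frac{7}{5}} + s^{a}\right)}{\log{\left(s \right)}} \, ds$.

Since $\dfrac{\partial}{\partial a}\,s^{a} = s^{a} \ln s$, the $\ln s$ in the denominator cancels and
$$\frac{dI}{da} = \int_{0}^{1} 4 s^{a} \, ds = 4 \left[\frac{s^{a+1}}{a+1}\right]_0^1 = \frac{4}{a + 1}.$$

Integrating with respect to $a$ gives $I(a) = \log{\left(\frac{625 \left(a + 1\right)^{4}}{20736} \right)} + C$.

At $a = \frac{7}{5}$ the integrand is identically $0$, so $I(\frac{7}{5}) = 0$. The closed form gives $0$, hence $C = 0$.

Setting $a = 2$:
$$I = \log{\left(\frac{625}{256} \right)}.$$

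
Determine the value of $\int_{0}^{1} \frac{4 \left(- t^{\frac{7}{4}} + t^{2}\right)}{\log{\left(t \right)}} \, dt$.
$\log{\left(\frac{20736}{14641} \right)}$

Replace the exponent $\frac{7}{4}$ by a parameter $a$: let $I(a) = \int_{0}^{1} \frac{4 \left(t^{2} - t^{a}\right)}{\log{\left(t \right)}} \, dt$.

Since $\dfrac{\partial}{\partial a}\,t^{a} = t^{a} \ln t$, the $\ln t$ in the denominator cancels and
$$\frac{dI}{da} = \int_{0}^{1} -4 t^{a} \, dt = -4 \left[\frac{t^{a+1}}{a+1}\right]_0^1 = - \frac{4}{a + 1}.$$

Integrating with respect to $a$ gives $I(a) = \log{\left(\frac{81}{\left(a + 1\right)^{4}} \right)} + C$.

At $a = 2$ the integrand is identically $0$, so $I(2) = 0$. The closed form gives $0$, hence $C = 0$.

Setting $a = \frac{7}{4}$:
$$I = \log{\left(\frac{20736}{14641} \right)}.$$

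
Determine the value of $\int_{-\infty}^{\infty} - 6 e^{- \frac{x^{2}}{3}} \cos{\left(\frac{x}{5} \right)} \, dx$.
$- \frac{6 \sqrt{3} \sqrt{\pi}}{e^{\frac{3}{100}}}$

Let $b$ denote the cosine frequency and define $I(b) = \int_{-\infty}^{\infty} - 6 e^{- \frac{x^{2}}{3}} \cos{\left(b x \right)} \, dx$.

Differentiating under the integral sign,
$$I'(b) = \int_{-\infty}^{\infty} 6 x e^{- \frac{x^{2}}{3}} \sin{\left(b x \right)} \, dx.$$

Integrate $\int_{-\infty}^{\infty} x \sin(b x)\, e^{- \frac{x^{2}}{3}}\, dx$ by parts with $u = \sin(b x)$ and $dv = x\, e^{- \frac{x^{2}}{3}}\, dx$, giving $v = - \frac{3 e^{- \frac{x^{2}}{3}}}{2}$. The boundary term vanishes and
$$\int_{-\infty}^{\infty} x \sin(b x)\, e^{- \frac{x^{2}}{3}}\, dx = \frac{3 b}{2} \int_{-\infty}^{\infty} \cos(b x)\, e^{- \frac{x^{2}}{3}}\, dx,$$
so $I'(b) = - \frac{3 b}{2}\, I(b)$.

This is a separable first-order ODE; solving with the initial condition $I(0) = \int_{-\infty}^{\infty} - 6 e^{- \frac{x^{2}}{3}}\,dx = - 6 \sqrt{3} \sqrt{\pi}$ gives
$$I(b) = - 6 \sqrt{3} \sqrt{\pi} e^{- \frac{3 b^{2}}{4}}.$$

Setting $b = \frac{1}{5}$:
$$I = - \frac{6 \sqrt{3} \sqrt{\pi}}{e^{\frac{3}{100}}}.$$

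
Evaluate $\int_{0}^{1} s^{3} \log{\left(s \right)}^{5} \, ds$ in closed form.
$- \frac{15}{512}$

Begin with the known integral
$$J(a) = \int_{0}^{1} s^{a} \, ds = \frac{1}{a + 1}.$$

Differentiating under the integral sign brings down a factor of $\ln s$:
$$\frac{dJ}{da} = \int_{0}^{1} s^{a} \log{\left(s \right)} \, ds = - \frac{1}{\left(a + 1\right)^{2}}.$$

Repeating $5$ times in total — each differentiation brings down another $\ln s$ — gives
$$\frac{d^{5}J}{da^{5}} = \int_{0}^{1} s^{a} \log{\left(s \right)}^{5} \, ds = - \frac{120}{\left(a + 1\right)^{6}},$$
and the integrand here is exactly the target integrand, so $I = - \frac{120}{\left(a + 1\right)^{6}}$.

Setting $a = 3$:
$$I = - \frac{15}{512}.$$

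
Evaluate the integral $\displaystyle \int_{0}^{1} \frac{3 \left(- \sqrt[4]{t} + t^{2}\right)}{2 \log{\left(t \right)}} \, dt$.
$\log{\left(\frac{24 \sqrt{15}}{25} \right)}$

Consider the one-parameter family: let $I(a) = \int_{0}^{1} \frac{3 \left(t^{2} - t^{a}\right)}{2 \log{\left(t \right)}} \, dt$.

Since $\dfrac{\partial}{\partial a}\,t^{a} = t^{a} \ln t$, the $\ln t$ in the denominator cancels and
$$\frac{dI}{da} = \int_{0}^{1} - \frac{3}{2} t^{a} \, dt = - \frac{3}{2} \left[\frac{t^{a+1}}{a+1}\right]_0^1 = - \frac{3}{2 a + 2}.$$

Integrating with respect to $a$ gives $I(a) = - \frac{3 \log{\left(a + 1 \right)}}{2} + \frac{3 \log{\left(3 \right)}}{2} + C$.

At $a = 2$ the integrand is identically $0$, so $I(2) = 0$. The closed form gives $0$, hence $C = 0$.

Setting $a = \frac{1}{4}$:
$$I = \log{\left(\frac{24 \sqrt{15}}{25} \right)}.$$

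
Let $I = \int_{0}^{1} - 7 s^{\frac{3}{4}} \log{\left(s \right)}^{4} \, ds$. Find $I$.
$- \frac{24576}{2401}$

Consider the simpler parametrised integral
$$J(a) = \int_{0}^{1} - 7 s^{a} \, ds = - \frac{7}{a + 1}.$$

Differentiating under the integral sign brings down a factor of $\ln s$:
$$\frac{dJ}{da} = \int_{0}^{1} - 7 s^{a} \log{\left(s \right)} \, ds = \frac{7}{\left(a + 1\right)^{2}}.$$

Repeating $4$ times in total — each differentiation brings down another $\ln s$ — gives
$$\frac{d^{4}J}{da^{4}} = \int_{0}^{1} - 7 s^{a} \log{\left(s \right)}^{4} \, ds = - \frac{168}{\left(a + 1\right)^{5}},$$
and the integrand here is exactly the target integrand, so $I = - \frac{168}{\left(a + 1\right)^{5}}$.

Setting $a = \frac{3}{4}$:
$$I = - \frac{24576}{2401}.$$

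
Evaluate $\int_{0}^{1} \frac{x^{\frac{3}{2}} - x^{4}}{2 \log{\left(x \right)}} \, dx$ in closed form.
$- \frac{\log{\left(2 \right)}}{2}$

Consider the one-parameter family: let $I(a) = \int_{0}^{1} \frac{x^{\frac{3}{2}} - x^{a}}{2 \log{\left(x \right)}} \, dx$.

Since $\dfrac{\partial}{\partial a}\,x^{a} = x^{a} \ln x$, the $\ln x$ in the denominator cancels and
$$\frac{dI}{da} = \int_{0}^{1} - \frac{1}{2} x^{a} \, dx = - \frac{1}{2} \left[\frac{x^{a+1}}{a+1}\right]_0^1 = - \frac{1}{2 a + 2}.$$

Integrating with respect to $a$ gives $I(a) = - \frac{\log{\left(a + 1 \right)}}{2} - \frac{\log{\left(2 \right)}}{2} + \frac{\log{\left(5 \right)}}{2} + C$.

At $a = \frac{3}{2}$ the integrand is identically $0$, so $I(\frac{3}{2}) = 0$. The closed form gives $0$, hence $C = 0$.

Setting $a = 4$:
$$I = - \frac{\log{\left(2 \right)}}{2}.$$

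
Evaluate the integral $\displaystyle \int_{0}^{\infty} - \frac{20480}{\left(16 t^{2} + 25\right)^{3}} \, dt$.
$- \frac{192 \pi}{625}$

Begin with the known result
$$J(a) = \int_{0}^{\infty} - \frac{5}{a^{2} + t^{2}} \, dt = - \frac{5 \pi}{2 a}.$$

Differentiating under the integral sign with respect to $a$,
$$\frac{dJ}{da} = \int_{0}^{\infty} \frac{10 a}{\left(a^{2} + t^{2}\right)^{2}} \, dt = \frac{5 \pi}{2 a^{2}},$$
so $\int_{0}^{\infty} - \frac{5}{\left(a^{2} + t^{2}\right)^{2}} \, dt = - \frac{5 \pi}{4 a^{3}}$.

Repeating — each differentiation of $1/(t^2+a^2)^j$ produces $-2ja/(t^2+a^2)^{j+1}$ — and dividing through by $-2ja$ at each step yields, after $2$ differentiations in total,
$$\int_{0}^{\infty} - \frac{5}{\left(a^{2} + t^{2}\right)^{3}} \, dt = - \frac{15 \pi}{16 a^{5}}.$$

Setting $a = \frac{5}{4}$:
$$I = - \frac{192 \pi}{625}.$$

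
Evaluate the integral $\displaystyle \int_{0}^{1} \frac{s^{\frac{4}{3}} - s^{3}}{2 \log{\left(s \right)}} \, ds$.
$\log{\left(\frac{\sqrt{21}}{6} \right)}$

Introduce a parameter $a$ in the exponent: let $I(a) = \int_{0}^{1} \frac{s^{\frac{4}{3}} - s^{a}}{2 \log{\left(s \right)}} \, ds$.

Since $\dfrac{\partial}{\partial a}\,s^{a} = s^{a} \ln s$, the $\ln s$ in the denominator cancels and
$$\frac{dI}{da} = \int_{0}^{1} - \frac{1}{2} s^{a} \, ds = - \frac{1}{2} \left[\frac{s^{a+1}}{a+1}\right]_0^1 = - \frac{1}{2 a + 2}.$$

Integrating with respect to $a$ gives $I(a) = - \frac{\log{\left(a + 1 \right)}}{2} - \frac{\log{\left(3 \right)}}{2} + \frac{\log{\left(7 \right)}}{2} + C$.

At $a = \frac{4}{3}$ the integrand is identically $0$, so $I(\frac{4}{3}) = 0$. The closed form gives $0$, hence $C = 0$.

Setting $a = 3$:
$$I = \log{\left(\frac{\sqrt{21}}{6} \right)}.$$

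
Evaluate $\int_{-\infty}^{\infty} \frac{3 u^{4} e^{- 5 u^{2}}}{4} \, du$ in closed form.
$\frac{9 \sqrt{5} \sqrt{\pi}}{2000}$

Begin with the known integral
$$J(a) = \int_{-\infty}^{\infty} \frac{3 e^{- a u^{2}}}{4} \, du = \frac{3 \sqrt{\pi}}{4 \sqrt{a}}.$$

Differentiating under the integral sign brings down a factor of $(-u^2)$:
$$\frac{dJ}{da} = \int_{-\infty}^{\infty} - \frac{3 u^{2} e^{- a u^{2}}}{4} \, du = - \frac{3 \sqrt{\pi}}{8 a^{\frac{3}{2}}}.$$

Repeating twice in total — each differentiation brings down another $(-u^2)$ — gives
$$\frac{d^{2}J}{da^{2}} = \int_{-\infty}^{\infty} \frac{3 u^{4} e^{- a u^{2}}}{4} \, du = \frac{9 \sqrt{\pi}}{16 a^{\frac{5}{2}}},$$
and the integrand here is exactly the target integrand, so $I = \frac{9 \sqrt{\pi}}{16 a^{\frac{5}{2}}}$.

Setting $a = 5$:
$$I = \frac{9 \sqrt{5} \sqrt{\pi}}{2000}.$$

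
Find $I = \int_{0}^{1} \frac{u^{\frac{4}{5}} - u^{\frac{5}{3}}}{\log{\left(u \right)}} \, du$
$- \log{\left(\frac{40}{27} \right)}$

Consider the one-parameter family: let $I(a) = \int_{0}^{1} \frac{u^{\frac{4}{5}} - u^{a}}{\log{\left(u \right)}} \, du$.

Since $\dfrac{\partial}{\partial a}\,u^{a} = u^{a} \ln u$, the $\ln u$ in the denominator cancels and
$$\frac{dI}{da} = \int_{0}^{1} -1 u^{a} \, du = -1 \left[\frac{u^{a+1}}{a+1}\right]_0^1 = - \frac{1}{a + 1}.$$

Integrating with respect to $a$ gives $I(a) = - \log{\left(\frac{5 a}{9} + \frac{5}{9} \right)} + C$.

At $a = \frac{4}{5}$ the integrand is identically $0$, so $I(\frac{4}{5}) = 0$. The closed form gives $0$, hence $C = 0$.

Setting $a = \frac{5}{3}$:
$$I = - \log{\left(\frac{40}{27} \right)}.$$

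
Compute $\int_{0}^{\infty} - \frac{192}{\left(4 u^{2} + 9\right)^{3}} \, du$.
$- \frac{2 \pi}{27}$

Start from the standard arctangent integral
$$J(a) = \int_{0}^{\infty} - \frac{3}{a^{2} + u^{2}} \, du = - \frac{3 \pi}{2 a}.$$

Differentiating under the integral sign with respect to $a$,
$$\frac{dJ}{da} = \int_{0}^{\infty} \frac{6 a}{\left(a^{2} + u^{2}\right)^{2}} \, du = \frac{3 \pi}{2 a^{2}},$$
so $\int_{0}^{\infty} - \frac{3}{\left(a^{2} + u^{2}\right)^{2}} \, du = - \frac{3 \pi}{4 a^{3}}$.

Repeating — each differentiation of $1/(u^2+a^2)^j$ produces $-2ja/(u^2+a^2)^{j+1}$ — and dividing through by $-2ja$ at each step yields, after $2$ differentiations in total,
$$\int_{0}^{\infty} - \frac{3}{\left(a^{2} + u^{2}\right)^{3}} \, du = - \frac{9 \pi}{16 a^{5}}.$$

Setting $a = \frac{3}{2}$:
$$I = - \frac{2 \pi}{27}.$$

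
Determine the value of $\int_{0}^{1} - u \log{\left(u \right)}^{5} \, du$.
$\frac{15}{8}$

Begin with the known integral
$$J(a) = \int_{0}^{1} - u^{a} \, du = - \frac{1}{a + 1}.$$

Differentiating under the integral sign brings down a factor of $\ln u$:
$$\frac{dJ}{da} = \int_{0}^{1} - u^{a} \log{\left(u \right)} \, du = \frac{1}{\left(a + 1\right)^{2}}.$$

Repeating $5$ times in total — each differentiation brings down another $\ln u$ — gives
$$\frac{d^{5}J}{da^{5}} = \int_{0}^{1} - u^{a} \log{\left(u \right)}^{5} \, du = \frac{120}{\left(a + 1\right)^{6}},$$
and the integrand here is exactly the target integrand, so $I = \frac{120}{\left(a + 1\right)^{6}}$.

Setting $a = 1$:
$$I = \frac{15}{8}.$$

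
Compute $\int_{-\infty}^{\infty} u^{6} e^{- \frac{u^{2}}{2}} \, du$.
$15 \sqrt{2} \sqrt{\pi}$

Start from the elementary integral
$$J(a) = \int_{-\infty}^{\infty} e^{- a u^{2}} \, du = \frac{\sqrt{\pi}}{\sqrt{a}}.$$

Differentiating under the integral sign brings down a factor of $(-u^2)$:
$$\frac{dJ}{da} = \int_{-\infty}^{\infty} - u^{2} e^{- a u^{2}} \, du = - \frac{\sqrt{\pi}}{2 a^{\frac{3}{2}}}.$$

Repeating $3$ times in total — each differentiation brings down another $(-u^2)$ — gives
$$\frac{d^{3}J}{da^{3}} = \int_{-\infty}^{\infty} - u^{6} e^{- a u^{2}} \, du = - \frac{15 \sqrt{\pi}}{8 a^{\frac{7}{2}}},$$
and the integrand here is $(-1)^{3}$ times the target integrand, so $I = (-1)^{3}\,\frac{d^{3}J}{da^{3}} = \frac{15 \sqrt{\pi}}{8 a^{\frac{7}{2}}}$.

Setting $a = \frac{1}{2}$:
$$I = 15 \sqrt{2} \sqrt{\pi}.$$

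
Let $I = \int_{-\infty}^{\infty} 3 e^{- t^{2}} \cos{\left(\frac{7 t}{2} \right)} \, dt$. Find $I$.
$\frac{3 \sqrt{\pi}}{e^{\frac{49}{16}}}$

Let $b$ denote the cosine frequency and define $I(b) = \int_{-\infty}^{\infty} 3 e^{- t^{2}} \cos{\left(b t \right)} \, dt$.

Differentiating under the integral sign,
$$I'(b) = \int_{-\infty}^{\infty} - 3 t e^{- t^{2}} \sin{\left(b t \right)} \, dt.$$

Integrate $\int_{-\infty}^{\infty} t \sin(b t)\, e^{- t^{2}}\, dt$ by parts with $u = \sin(b t)$ and $dv = t\, e^{- t^{2}}\, dt$, giving $v = - \frac{e^{- t^{2}}}{2}$. The boundary term vanishes and
$$\int_{-\infty}^{\infty} t \sin(b t)\, e^{- t^{2}}\, dt = \frac{b}{2} \int_{-\infty}^{\infty} \cos(b t)\, e^{- t^{2}}\, dt,$$
so $I'(b) = - \frac{b}{2}\, I(b)$.

This is a separable first-order ODE; solving with the initial condition $I(0) = \int_{-\infty}^{\infty} 3 e^{- t^{2}}\,dt = 3 \sqrt{\pi}$ gives
$$I(b) = 3 \sqrt{\pi} e^{- \frac{b^{2}}{4}}.$$

Setting $b = \frac{7}{2}$:
$$I = \frac{3 \sqrt{\pi}}{e^{\frac{49}{16}}}.$$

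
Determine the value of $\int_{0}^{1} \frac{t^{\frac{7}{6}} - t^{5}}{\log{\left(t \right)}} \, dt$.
$- \log{\left(\frac{36}{13} \right)}$

Consider the one-parameter family: let $I(a) = \int_{0}^{1} \frac{t^{\frac{7}{6}} - t^{a}}{\log{\left(t \right)}} \, dt$.

Since $\dfrac{\partial}{\partial a}\,t^{a} = t^{a} \ln t$, the $\ln t$ in the denominator cancels and
$$\frac{dI}{da} = \int_{0}^{1} -1 t^{a} \, dt = -1 \left[\frac{t^{a+1}}{a+1}\right]_0^1 = - \frac{1}{a + 1}.$$

Integrating with respect to $a$ gives $I(a) = - \log{\left(\frac{6 a}{13} + \frac{6}{13} \right)} + C$.

At $a = \frac{7}{6}$ the integrand is identically $0$, so $I(\frac{7}{6}) = 0$. The closed form gives $0$, hence $C = 0$.

Setting $a = 5$:
$$I = - \log{\left(\frac{36}{13} \right)}.$$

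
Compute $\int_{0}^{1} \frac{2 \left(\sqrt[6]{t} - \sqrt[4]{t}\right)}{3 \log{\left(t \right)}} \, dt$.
$\log{\left(\frac{\sqrt[3]{60} \cdot 7^{\frac{2}{3}}}{15} \right)}$

Replace the exponent $\frac{1}{6}$ by a parameter $a$: let $I(a) = \int_{0}^{1} \frac{2 \left(- \sqrt[4]{t} + t^{a}\right)}{3 \log{\left(t \right)}} \, dt$.

Since $\dfrac{\partial}{\partial a}\,t^{a} = t^{a} \ln t$, the $\ln t$ in the denominator cancels and
$$\frac{dI}{da} = \int_{0}^{1} \frac{2}{3} t^{a} \, dt = \frac{2}{3} \left[\frac{t^{a+1}}{a+1}\right]_0^1 = \frac{2}{3 \left(a + 1\right)}.$$

Integrating with respect to $a$ gives $I(a) = \log{\left(\frac{2 \sqrt[3]{10} \left(a + 1\right)^{\frac{2}{3}}}{5} \right)} + C$.

At $a = \frac{1}{4}$ the integrand is identically $0$, so $I(\frac{1}{4}) = 0$. The closed form gives $0$, hence $C = 0$.

Setting $a = \frac{1}{6}$:
$$I = \log{\left(\frac{\sqrt[3]{60} \cdot 7^{\frac{2}{3}}}{15} \right)}.$$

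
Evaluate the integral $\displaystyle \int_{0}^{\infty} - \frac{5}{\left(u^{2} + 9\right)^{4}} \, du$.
$- \frac{25 \pi}{69984}$

Recall the elementary integral
$$J(a) = \int_{0}^{\infty} - \frac{5}{a^{2} + u^{2}} \, du = - \frac{5 \pi}{2 a}.$$

Differentiating under the integral sign with respect to $a$,
$$\frac{dJ}{da} = \int_{0}^{\infty} \frac{10 a}{\left(a^{2} + u^{2}\right)^{2}} \, du = \frac{5 \pi}{2 a^{2}},$$
so $\int_{0}^{\infty} - \frac{5}{\left(a^{2} + u^{2}\right)^{2}} \, du = - \frac{5 \pi}{4 a^{3}}$.

Repeating — each differentiation of $1/(u^2+a^2)^j$ produces $-2ja/(u^2+a^2)^{j+1}$ — and dividing through by $-2ja$ at each step yields, after $3$ differentiations in total,
$$\int_{0}^{\infty} - \frac{5}{\left(a^{2} + u^{2}\right)^{4}} \, du = - \frac{25 \pi}{32 a^{7}}.$$

Setting $a = 3$:
$$I = - \frac{25 \pi}{69984}.$$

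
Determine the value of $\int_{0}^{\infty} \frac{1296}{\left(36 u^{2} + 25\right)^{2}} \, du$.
$\frac{54 \pi}{125}$

Recall the elementary integral
$$J(a) = \int_{0}^{\infty} \frac{1}{a^{2} + u^{2}} \, du = \frac{\pi}{2 a}.$$

Differentiating under the integral sign with respect to $a$,
$$\frac{dJ}{da} = \int_{0}^{\infty} - \frac{2 a}{\left(a^{2} + u^{2}\right)^{2}} \, du = - \frac{\pi}{2 a^{2}},$$
so $\int_{0}^{\infty} \frac{1}{\left(a^{2} + u^{2}\right)^{2}} \, du = \frac{\pi}{4 a^{3}}$.

Setting $a = \frac{5}{6}$:
$$I = \frac{54 \pi}{125}.$$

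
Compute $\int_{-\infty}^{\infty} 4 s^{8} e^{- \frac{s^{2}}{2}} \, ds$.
$420 \sqrt{2} \sqrt{\pi}$

Begin with the known integral
$$J(a) = \int_{-\infty}^{\infty} 4 e^{- a s^{2}} \, ds = \frac{4 \sqrt{\pi}}{\sqrt{a}}.$$

Differentiating under the integral sign brings down a factor of $(-s^2)$:
$$\frac{dJ}{da} = \int_{-\infty}^{\infty} - 4 s^{2} e^{- a s^{2}} \, ds = - \frac{2 \sqrt{\pi}}{a^{\frac{3}{2}}}.$$

Repeating $4$ times in total — each differentiation brings down another $(-s^2)$ — gives
$$\frac{d^{4}J}{da^{4}} = \int_{-\infty}^{\infty} 4 s^{8} e^{- a s^{2}} \, ds = \frac{105 \sqrt{\pi}}{4 a^{\frac{9}{2}}},$$
and the integrand here is exactly the target integrand, so $I = \frac{105 \sqrt{\pi}}{4 a^{\frac{9}{2}}}$.

Setting $a = \frac{1}{2}$:
$$I = 420 \sqrt{2} \sqrt{\pi}.$$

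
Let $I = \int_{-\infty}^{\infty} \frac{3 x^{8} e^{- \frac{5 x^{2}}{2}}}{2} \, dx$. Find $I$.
$\frac{63 \sqrt{10} \sqrt{\pi}}{1250}$

Start from the elementary integral
$$J(a) = \int_{-\infty}^{\infty} \frac{3 e^{- a x^{2}}}{2} \, dx = \frac{3 \sqrt{\pi}}{2 \sqrt{a}}.$$

Differentiating under the integral sign brings down a factor of $(-x^2)$:
$$\frac{dJ}{da} = \int_{-\infty}^{\infty} - \frac{3 x^{2} e^{- a x^{2}}}{2} \, dx = - \frac{3 \sqrt{\pi}}{4 a^{\frac{3}{2}}}.$$

Repeating $4$ times in total — each differentiation brings down another $(-x^2)$ — gives
$$\frac{d^{4}J}{da^{4}} = \int_{-\infty}^{\infty} \frac{3 x^{8} e^{- a x^{2}}}{2} \, dx = \frac{315 \sqrt{\pi}}{32 a^{\frac{9}{2}}},$$
and the integrand here is exactly the target integrand, so $I = \frac{315 \sqrt{\pi}}{32 a^{\frac{9}{2}}}$.

Setting $a = \frac{5}{2}$:
$$I = \frac{63 \sqrt{10} \sqrt{\pi}}{1250}.$$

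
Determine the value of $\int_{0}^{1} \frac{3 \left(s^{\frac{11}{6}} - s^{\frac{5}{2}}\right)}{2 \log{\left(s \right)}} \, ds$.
$- \log{\left(\frac{21 \sqrt{357}}{289} \right)}$

Introduce a parameter $a$ in the exponent: let $I(a) = \int_{0}^{1} \frac{3 \left(s^{\frac{11}{6}} - s^{a}\right)}{2 \log{\left(s \right)}} \, ds$.

Since $\dfrac{\partial}{\partial a}\,s^{a} = s^{a} \ln s$, the $\ln s$ in the denominator cancels and
$$\frac{dI}{da} = \int_{0}^{1} - \frac{3}{2} s^{a} \, ds = - \frac{3}{2} \left[\frac{s^{a+1}}{a+1}\right]_0^1 = - \frac{3}{2 a + 2}.$$

Integrating with respect to $a$ gives $I(a) = - \log{\left(\frac{6 \sqrt{102} \left(a + 1\right)^{\frac{3}{2}}}{289} \right)} + C$.

At $a = \frac{11}{6}$ the integrand is identically $0$, so $I(\frac{11}{6}) = 0$. The closed form gives $0$, hence $C = 0$.

Setting $a = \frac{5}{2}$:
$$I = - \log{\left(\frac{21 \sqrt{357}}{289} \right)}.$$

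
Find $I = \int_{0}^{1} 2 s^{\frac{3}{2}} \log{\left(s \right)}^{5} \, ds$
$- \frac{3072}{3125}$

Consider the simpler parametrised integral
$$J(a) = \int_{0}^{1} 2 s^{a} \, ds = \frac{2}{a + 1}.$$

Differentiating under the integral sign brings down a factor of $\ln s$:
$$\frac{dJ}{da} = \int_{0}^{1} 2 s^{a} \log{\left(s \right)} \, ds = - \frac{2}{\left(a + 1\right)^{2}}.$$

Repeating $5$ times in total — each differentiation brings down another $\ln s$ — gives
$$\frac{d^{5}J}{da^{5}} = \int_{0}^{1} 2 s^{a} \log{\left(s \right)}^{5} \, ds = - \frac{240}{\left(a + 1\right)^{6}},$$
and the integrand here is exactly the target integrand, so $I = - \frac{240}{\left(a + 1\right)^{6}}$.

Setting $a = \frac{3}{2}$:
$$I = - \frac{3072}{3125}.$$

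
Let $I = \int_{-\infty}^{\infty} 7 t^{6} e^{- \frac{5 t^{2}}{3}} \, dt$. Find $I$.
$\frac{567 \sqrt{15} \sqrt{\pi}}{1000}$

Consider the simpler parametrised integral
$$J(a) = \int_{-\infty}^{\infty} 7 e^{- a t^{2}} \, dt = \frac{7 \sqrt{\pi}}{\sqrt{a}}.$$

Differentiating under the integral sign brings down a factor of $(-t^2)$:
$$\frac{dJ}{da} = \int_{-\infty}^{\infty} - 7 t^{2} e^{- a t^{2}} \, dt = - \frac{7 \sqrt{\pi}}{2 a^{\frac{3}{2}}}.$$

Repeating $3$ times in total — each differentiation brings down another $(-t^2)$ — gives
$$\frac{d^{3}J}{da^{3}} = \int_{-\infty}^{\infty} - 7 t^{6} e^{- a t^{2}} \, dt = - \frac{105 \sqrt{\pi}}{8 a^{\frac{7}{2}}},$$
and the integrand here is $(-1)^{3}$ times the target integrand, so $I = (-1)^{3}\,\frac{d^{3}J}{da^{3}} = \frac{105 \sqrt{\pi}}{8 a^{\frac{7}{2}}}$.

Setting $a = \frac{5}{3}$:
$$I = \frac{567 \sqrt{15} \sqrt{\pi}}{1000}.$$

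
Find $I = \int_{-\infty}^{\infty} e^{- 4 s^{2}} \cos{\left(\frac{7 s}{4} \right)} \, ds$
$\frac{\sqrt{\pi}}{2 e^{\frac{49}{256}}}$

Let $b$ denote the cosine frequency and define $I(b) = \int_{-\infty}^{\infty} e^{- 4 s^{2}} \cos{\left(b s \right)} \, ds$.

Differentiating under the integral sign,
$$I'(b) = \int_{-\infty}^{\infty} - s e^{- 4 s^{2}} \sin{\left(b s \right)} \, ds.$$

Integrate $\int_{-\infty}^{\infty} s \sin(b s)\, e^{- 4 s^{2}}\, ds$ by parts with $u = \sin(b s)$ and $dv = s\, e^{- 4 s^{2}}\, ds$, giving $v = - \frac{e^{- 4 s^{2}}}{8}$. The boundary term vanishes and
$$\int_{-\infty}^{\infty} s \sin(b s)\, e^{- 4 s^{2}}\, ds = \frac{b}{8} \int_{-\infty}^{\infty} \cos(b s)\, e^{- 4 s^{2}}\, ds,$$
so $I'(b) = - \frac{b}{8}\, I(b)$.

This is a separable first-order ODE; solving with the initial condition $I(0) = \int_{-\infty}^{\infty} e^{- 4 s^{2}}\,ds = \frac{\sqrt{\pi}}{2}$ gives
$$I(b) = \frac{\sqrt{\pi} e^{- \frac{b^{2}}{16}}}{2}.$$

Setting $b = \frac{7}{4}$:
$$I = \frac{\sqrt{\pi}}{2 e^{\frac{49}{256}}}.$$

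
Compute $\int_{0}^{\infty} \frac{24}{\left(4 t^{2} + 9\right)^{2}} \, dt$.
$\frac{\pi}{9}$

Start from the standard arctangent integral
$$J(a) = \int_{0}^{\infty} \frac{3}{2 \left(a^{2} + t^{2}\right)} \, dt = \frac{3 \pi}{4 a}.$$

Differentiating under the integral sign with respect to $a$,
$$\frac{dJ}{da} = \int_{0}^{\infty} - \frac{3 a}{\left(a^{2} + t^{2}\right)^{2}} \, dt = - \frac{3 \pi}{4 a^{2}},$$
so $\int_{0}^{\infty} \frac{3}{2 \left(a^{2} + t^{2}\right)^{2}} \, dt = \frac{3 \pi}{8 a^{3}}$.

Setting $a = \frac{3}{2}$:
$$I = \frac{\pi}{9}.$$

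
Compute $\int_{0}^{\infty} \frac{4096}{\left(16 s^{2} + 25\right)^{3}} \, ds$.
$\frac{192 \pi}{3125}$

Recall the elementary integral
$$J(a) = \int_{0}^{\infty} \frac{1}{a^{2} + s^{2}} \, ds = \frac{\pi}{2 a}.$$

Differentiating under the integral sign with respect to $a$,
$$\frac{dJ}{da} = \int_{0}^{\infty} - \frac{2 a}{\left(a^{2} + s^{2}\right)^{2}} \, ds = - \frac{\pi}{2 a^{2}},$$
so $\int_{0}^{\infty} \frac{1}{\left(a^{2} + s^{2}\right)^{2}} \, ds = \frac{\pi}{4 a^{3}}$.

Repeating — each differentiation of $1/(s^2+a^2)^j$ produces $-2ja/(s^2+a^2)^{j+1}$ — and dividing through by $-2ja$ at each step yields, after $2$ differentiations in total,
$$\int_{0}^{\infty} \frac{1}{\left(a^{2} + s^{2}\right)^{3}} \, ds = \frac{3 \pi}{16 a^{5}}.$$

Setting $a = \frac{5}{4}$:
$$I = \frac{192 \pi}{3125}.$$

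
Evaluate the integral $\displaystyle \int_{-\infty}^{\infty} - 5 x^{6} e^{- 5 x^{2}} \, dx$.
$- \frac{3 \sqrt{5} \sqrt{\pi}}{200}$

Start from the elementary integral
$$J(a) = \int_{-\infty}^{\infty} - 5 e^{- a x^{2}} \, dx = - \frac{5 \sqrt{\pi}}{\sqrt{a}}.$$

Differentiating under the integral sign brings down a factor of $(-x^2)$:
$$\frac{dJ}{da} = \int_{-\infty}^{\infty} 5 x^{2} e^{- a x^{2}} \, dx = \frac{5 \sqrt{\pi}}{2 a^{\frac{3}{2}}}.$$

Repeating $3$ times in total — each differentiation brings down another $(-x^2)$ — gives
$$\frac{d^{3}J}{da^{3}} = \int_{-\infty}^{\infty} 5 x^{6} e^{- a x^{2}} \, dx = \frac{75 \sqrt{\pi}}{8 a^{\frac{7}{2}}},$$
and the integrand here is $(-1)^{3}$ times the target integrand, so $I = (-1)^{3}\,\frac{d^{3}J}{da^{3}} = - \frac{75 \sqrt{\pi}}{8 a^{\frac{7}{2}}}$.

Setting $a = 5$:
$$I = - \frac{3 \sqrt{5} \sqrt{\pi}}{200}.$$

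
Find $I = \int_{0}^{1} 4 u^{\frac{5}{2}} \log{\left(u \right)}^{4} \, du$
$\frac{3072}{16807}$

Consider the simpler parametrised integral
$$J(a) = \int_{0}^{1} 4 u^{a} \, du = \frac{4}{a + 1}.$$

Differentiating under the integral sign brings down a factor of $\ln u$:
$$\frac{dJ}{da} = \int_{0}^{1} 4 u^{a} \log{\left(u \right)} \, du = - \frac{4}{\left(a + 1\right)^{2}}.$$

Repeating $4$ times in total — each differentiation brings down another $\ln u$ — gives
$$\frac{d^{4}J}{da^{4}} = \int_{0}^{1} 4 u^{a} \log{\left(u \right)}^{4} \, du = \frac{96}{\left(a + 1\right)^{5}},$$
and the integrand here is exactly the target integrand, so $I = \frac{96}{\left(a + 1\right)^{5}}$.

Setting $a = \frac{5}{2}$:
$$I = \frac{3072}{16807}.$$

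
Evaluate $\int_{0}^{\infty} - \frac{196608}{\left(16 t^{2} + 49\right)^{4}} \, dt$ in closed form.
$- \frac{7680 \pi}{823543}$

Recall the elementary integral
$$J(a) = \int_{0}^{\infty} - \frac{3}{a^{2} + t^{2}} \, dt = - \frac{3 \pi}{2 a}.$$

Differentiating under the integral sign with respect to $a$,
$$\frac{dJ}{da} = \int_{0}^{\infty} \frac{6 a}{\left(a^{2} + t^{2}\right)^{2}} \, dt = \frac{3 \pi}{2 a^{2}},$$
so $\int_{0}^{\infty} - \frac{3}{\left(a^{2} + t^{2}\right)^{2}} \, dt = - \frac{3 \pi}{4 a^{3}}$.

Repeating — each differentiation of $1/(t^2+a^2)^j$ produces $-2ja/(t^2+a^2)^{j+1}$ — and dividing through by $-2ja$ at each step yields, after $3$ differentiations in total,
$$\int_{0}^{\infty} - \frac{3}{\left(a^{2} + t^{2}\right)^{4}} \, dt = - \frac{15 \pi}{32 a^{7}}.$$

Setting $a = \frac{7}{4}$:
$$I = - \frac{7680 \pi}{823543}.$$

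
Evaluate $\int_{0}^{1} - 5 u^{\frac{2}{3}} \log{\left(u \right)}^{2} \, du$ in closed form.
$- \frac{54}{25}$

Begin with the known integral
$$J(a) = \int_{0}^{1} - 5 u^{a} \, du = - \frac{5}{a + 1}.$$

Differentiating under the integral sign brings down a factor of $\ln u$:
$$\frac{dJ}{da} = \int_{0}^{1} - 5 u^{a} \log{\left(u \right)} \, du = \frac{5}{\left(a + 1\right)^{2}}.$$

Repeating twice in total — each differentiation brings down another $\ln u$ — gives
$$\frac{d^{2}J}{da^{2}} = \int_{0}^{1} - 5 u^{a} \log{\left(u \right)}^{2} \, du = - \frac{10}{\left(a + 1\right)^{3}},$$
and the integrand here is exactly the target integrand, so $I = - \frac{10}{\left(a + 1\right)^{3}}$.

Setting $a = \frac{2}{3}$:
$$I = - \frac{54}{25}.$$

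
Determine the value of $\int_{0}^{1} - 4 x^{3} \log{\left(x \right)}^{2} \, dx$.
$- \frac{1}{8}$

Start from the elementary integral
$$J(a) = \int_{0}^{1} - 4 x^{a} \, dx = - \frac{4}{a + 1}.$$

Differentiating under the integral sign brings down a factor of $\ln x$:
$$\frac{dJ}{da} = \int_{0}^{1} - 4 x^{a} \log{\left(x \right)} \, dx = \frac{4}{\left(a + 1\right)^{2}}.$$

Repeating twice in total — each differentiation brings down another $\ln x$ — gives
$$\frac{d^{2}J}{da^{2}} = \int_{0}^{1} - 4 x^{a} \log{\left(x \right)}^{2} \, dx = - \frac{8}{\left(a + 1\right)^{3}},$$
and the integrand here is exactly the target integrand, so $I = - \frac{8}{\left(a + 1\right)^{3}}$.

Setting $a = 3$:
$$I = - \frac{1}{8}.$$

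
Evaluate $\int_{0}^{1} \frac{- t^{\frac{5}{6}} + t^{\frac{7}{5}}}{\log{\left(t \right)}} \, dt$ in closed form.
$- \log{\left(55 \right)} + \log{\left(72 \right)}$

Introduce a parameter $a$ in the exponent: let $I(a) = \int_{0}^{1} \frac{t^{\frac{7}{5}} - t^{a}}{\log{\left(t \right)}} \, dt$.

Since $\dfrac{\partial}{\partial a}\,t^{a} = t^{a} \ln t$, the $\ln t$ in the denominator cancels and
$$\frac{dI}{da} = \int_{0}^{1} -1 t^{a} \, dt = -1 \left[\frac{t^{a+1}}{a+1}\right]_0^1 = - \frac{1}{a + 1}.$$

Integrating with respect to $a$ gives $I(a) = - \log{\left(\frac{5 a}{12} + \frac{5}{12} \right)} + C$.

At $a = \frac{7}{5}$ the integrand is identically $0$, so $I(\frac{7}{5}) = 0$. The closed form gives $0$, hence $C = 0$.

Setting $a = \frac{5}{6}$:
$$I = - \log{\left(55 \right)} + \log{\left(72 \right)}.$$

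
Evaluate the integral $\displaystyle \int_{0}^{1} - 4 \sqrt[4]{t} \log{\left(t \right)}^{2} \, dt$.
$- \frac{512}{125}$

Start from the elementary integral
$$J(a) = \int_{0}^{1} - 4 t^{a} \, dt = - \frac{4}{a + 1}.$$

Differentiating under the integral sign brings down a factor of $\ln t$:
$$\frac{dJ}{da} = \int_{0}^{1} - 4 t^{a} \log{\left(t \right)} \, dt = \frac{4}{\left(a + 1\right)^{2}}.$$

Repeating twice in total — each differentiation brings down another $\ln t$ — gives
$$\frac{d^{2}J}{da^{2}} = \int_{0}^{1} - 4 t^{a} \log{\left(t \right)}^{2} \, dt = - \frac{8}{\left(a + 1\right)^{3}},$$
and the integrand here is exactly the target integrand, so $I = - \frac{8}{\left(a + 1\right)^{3}}$.

Setting $a = \frac{1}{4}$:
$$I = - \frac{512}{125}.$$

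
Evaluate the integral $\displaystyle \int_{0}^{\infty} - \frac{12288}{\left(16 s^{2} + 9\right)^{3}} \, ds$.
$- \frac{64 \pi}{27}$

Recall the elementary integral
$$J(a) = \int_{0}^{\infty} - \frac{3}{a^{2} + s^{2}} \, ds = - \frac{3 \pi}{2 a}.$$

Differentiating under the integral sign with respect to $a$,
$$\frac{dJ}{da} = \int_{0}^{\infty} \frac{6 a}{\left(a^{2} + s^{2}\right)^{2}} \, ds = \frac{3 \pi}{2 a^{2}},$$
so $\int_{0}^{\infty} - \frac{3}{\left(a^{2} + s^{2}\right)^{2}} \, ds = - \frac{3 \pi}{4 a^{3}}$.

Repeating — each differentiation of $1/(s^2+a^2)^j$ produces $-2ja/(s^2+a^2)^{j+1}$ — and dividing through by $-2ja$ at each step yields, after $2$ differentiations in total,
$$\int_{0}^{\infty} - \frac{3}{\left(a^{2} + s^{2}\right)^{3}} \, ds = - \frac{9 \pi}{16 a^{5}}.$$

Setting $a = \frac{3}{4}$:
$$I = - \frac{64 \pi}{27}.$$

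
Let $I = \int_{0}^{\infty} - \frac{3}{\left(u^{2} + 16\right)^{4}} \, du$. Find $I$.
$- \frac{15 \pi}{524288}$

Recall the elementary integral
$$J(a) = \int_{0}^{\infty} - \frac{3}{a^{2} + u^{2}} \, du = - \frac{3 \pi}{2 a}.$$

Differentiating under the integral sign with respect to $a$,
$$\frac{dJ}{da} = \int_{0}^{\infty} \frac{6 a}{\left(a^{2} + u^{2}\right)^{2}} \, du = \frac{3 \pi}{2 a^{2}},$$
so $\int_{0}^{\infty} - \frac{3}{\left(a^{2} + u^{2}\right)^{2}} \, du = - \frac{3 \pi}{4 a^{3}}$.

Repeating — each differentiation of $1/(u^2+a^2)^j$ produces $-2ja/(u^2+a^2)^{j+1}$ — and dividing through by $-2ja$ at each step yields, after $3$ differentiations in total,
$$\int_{0}^{\infty} - \frac{3}{\left(a^{2} + u^{2}\right)^{4}} \, du = - \frac{15 \pi}{32 a^{7}}.$$

Setting $a = 4$:
$$I = - \frac{15 \pi}{524288}.$$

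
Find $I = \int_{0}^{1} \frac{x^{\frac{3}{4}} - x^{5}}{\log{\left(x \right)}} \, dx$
$- \log{\left(24 \right)} + \log{\left(7 \right)}$

Consider the one-parameter family: let $I(a) = \int_{0}^{1} \frac{x^{\frac{3}{4}} - x^{a}}{\log{\left(x \right)}} \, dx$.

Since $\dfrac{\partial}{\partial a}\,x^{a} = x^{a} \ln x$, the $\ln x$ in the denominator cancels and
$$\frac{dI}{da} = \int_{0}^{1} -1 x^{a} \, dx = -1 \left[\frac{x^{a+1}}{a+1}\right]_0^1 = - \frac{1}{a + 1}.$$

Integrating with respect to $a$ gives $I(a) = - \log{\left(\frac{4 a}{7} + \frac{4}{7} \right)} + C$.

At $a = \frac{3}{4}$ the integrand is identically $0$, so $I(\frac{3}{4}) = 0$. The closed form gives $0$, hence $C = 0$.

Setting $a = 5$:
$$I = - \log{\left(24 \right)} + \log{\left(7 \right)}.$$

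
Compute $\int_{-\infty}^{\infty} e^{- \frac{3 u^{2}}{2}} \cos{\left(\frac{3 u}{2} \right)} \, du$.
$\frac{\sqrt{6} \sqrt{\pi}}{3 e^{\frac{3}{8}}}$

Define $I(b) = \int_{-\infty}^{\infty} e^{- \frac{3 u^{2}}{2}} \cos{\left(b u \right)} \, du$.

Differentiating under the integral sign,
$$I'(b) = \int_{-\infty}^{\infty} - u e^{- \frac{3 u^{2}}{2}} \sin{\left(b u \right)} \, du.$$

Integrate $\int_{-\infty}^{\infty} u \sin(b u)\, e^{- \frac{3 u^{2}}{2}}\, du$ by parts with $w = \sin(b u)$ and $dv = u\, e^{- \frac{3 u^{2}}{2}}\, du$, giving $v = - \frac{e^{- \frac{3 u^{2}}{2}}}{3}$. The boundary term vanishes and
$$\int_{-\infty}^{\infty} u \sin(b u)\, e^{- \frac{3 u^{2}}{2}}\, du = \frac{b}{3} \int_{-\infty}^{\infty} \cos(b u)\, e^{- \frac{3 u^{2}}{2}}\, du,$$
so $I'(b) = - \frac{b}{3}\, I(b)$.

This is a separable first-order ODE; solving with the initial condition $I(0) = \int_{-\infty}^{\infty} e^{- \frac{3 u^{2}}{2}}\,du = \frac{\sqrt{6} \sqrt{\pi}}{3}$ gives
$$I(b) = \frac{\sqrt{6} \sqrt{\pi} e^{- \frac{b^{2}}{6}}}{3}.$$

Setting $b = \frac{3}{2}$:
$$I = \frac{\sqrt{6} \sqrt{\pi}}{3 e^{\frac{3}{8}}}.$$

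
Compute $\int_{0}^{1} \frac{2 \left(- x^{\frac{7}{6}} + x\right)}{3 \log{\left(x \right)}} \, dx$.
$\log{\left(\frac{2 \sqrt[3]{234}}{13} \right)}$

Consider the one-parameter family: let $I(a) = \int_{0}^{1} \frac{2 \left(x - x^{a}\right)}{3 \log{\left(x \right)}} \, dx$.

Since $\dfrac{\partial}{\partial a}\,x^{a} = x^{a} \ln x$, the $\ln x$ in the denominator cancels and
$$\frac{dI}{da} = \int_{0}^{1} - \frac{2}{3} x^{a} \, dx = - \frac{2}{3} \left[\frac{x^{a+1}}{a+1}\right]_0^1 = - \frac{2}{3 a + 3}.$$

Integrating with respect to $a$ gives $I(a) = - \frac{2 \log{\left(a + 1 \right)}}{3} + \frac{2 \log{\left(2 \right)}}{3} + C$.

At $a = 1$ the integrand is identically $0$, so $I(1) = 0$. The closed form gives $0$, hence $C = 0$.

Setting $a = \frac{7}{6}$:
$$I = \log{\left(\frac{2 \sqrt[3]{234}}{13} \right)}.$$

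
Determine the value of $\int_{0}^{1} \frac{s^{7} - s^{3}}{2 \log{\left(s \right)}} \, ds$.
$\frac{\log{\left(2 \right)}}{2}$

Introduce a parameter $a$ in the exponent: let $I(a) = \int_{0}^{1} \frac{s^{7} - s^{a}}{2 \log{\left(s \right)}} \, ds$.

Since $\dfrac{\partial}{\partial a}\,s^{a} = s^{a} \ln s$, the $\ln s$ in the denominator cancels and
$$\frac{dI}{da} = \int_{0}^{1} - \frac{1}{2} s^{a} \, ds = - \frac{1}{2} \left[\frac{s^{a+1}}{a+1}\right]_0^1 = - \frac{1}{2 a + 2}.$$

Integrating with respect to $a$ gives $I(a) = - \frac{\log{\left(a + 1 \right)}}{2} + \frac{3 \log{\left(2 \right)}}{2} + C$.

At $a = 7$ the integrand is identically $0$, so $I(7) = 0$. The closed form gives $0$, hence $C = 0$.

Setting $a = 3$:
$$I = \frac{\log{\left(2 \right)}}{2}.$$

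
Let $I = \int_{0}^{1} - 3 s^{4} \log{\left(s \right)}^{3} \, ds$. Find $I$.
$\frac{18}{625}$

Start from the elementary integral
$$J(a) = \int_{0}^{1} - 3 s^{a} \, ds = - \frac{3}{a + 1}.$$

Differentiating under the integral sign brings down a factor of $\ln s$:
$$\frac{dJ}{da} = \int_{0}^{1} - 3 s^{a} \log{\left(s \right)} \, ds = \frac{3}{\left(a + 1\right)^{2}}.$$

Repeating $3$ times in total — each differentiation brings down another $\ln s$ — gives
$$\frac{d^{3}J}{da^{3}} = \int_{0}^{1} - 3 s^{a} \log{\left(s \right)}^{3} \, ds = \frac{18}{\left(a + 1\right)^{4}},$$
and the integrand here is exactly the target integrand, so $I = \frac{18}{\left(a + 1\right)^{4}}$.

Setting $a = 4$:
$$I = \frac{18}{625}.$$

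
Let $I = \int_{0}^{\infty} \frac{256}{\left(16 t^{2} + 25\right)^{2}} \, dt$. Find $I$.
$\frac{16 \pi}{125}$

Start from the standard arctangent integral
$$J(a) = \int_{0}^{\infty} \frac{1}{a^{2} + t^{2}} \, dt = \frac{\pi}{2 a}.$$

Differentiating under the integral sign with respect to $a$,
$$\frac{dJ}{da} = \int_{0}^{\infty} - \frac{2 a}{\left(a^{2} + t^{2}\right)^{2}} \, dt = - \frac{\pi}{2 a^{2}},$$
so $\int_{0}^{\infty} \frac{1}{\left(a^{2} + t^{2}\right)^{2}} \, dt = \frac{\pi}{4 a^{3}}$.

Setting $a = \frac{5}{4}$:
$$I = \frac{16 \pi}{125}.$$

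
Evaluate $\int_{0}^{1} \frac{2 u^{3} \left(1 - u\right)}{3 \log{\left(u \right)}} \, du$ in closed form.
$\log{\left(\frac{2 \sqrt[3]{10}}{5} \right)}$

Consider the one-parameter family: let $I(a) = \int_{0}^{1} \frac{2 \left(u^{3} - u^{a}\right)}{3 \log{\left(u \right)}} \, du$.

Since $\dfrac{\partial}{\partial a}\,u^{a} = u^{a} \ln u$, the $\ln u$ in the denominator cancels and
$$\frac{dI}{da} = \int_{0}^{1} - \frac{2}{3} u^{a} \, du = - \frac{2}{3} \left[\frac{u^{a+1}}{a+1}\right]_0^1 = - \frac{2}{3 a + 3}.$$

Integrating with respect to $a$ gives $I(a) = - \frac{2 \log{\left(a + 1 \right)}}{3} + \frac{4 \log{\left(2 \right)}}{3} + C$.

At $a = 3$ the integrand is identically $0$, so $I(3) = 0$. The closed form gives $0$, hence $C = 0$.

Setting $a = 4$:
$$I = \log{\left(\frac{2 \sqrt[3]{10}}{5} \right)}.$$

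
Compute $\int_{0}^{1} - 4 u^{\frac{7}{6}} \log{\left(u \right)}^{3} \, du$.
$\frac{31104}{28561}$

Consider the simpler parametrised integral
$$J(a) = \int_{0}^{1} - 4 u^{a} \, du = - \frac{4}{a + 1}.$$

Differentiating under the integral sign brings down a factor of $\ln u$:
$$\frac{dJ}{da} = \int_{0}^{1} - 4 u^{a} \log{\left(u \right)} \, du = \frac{4}{\left(a + 1\right)^{2}}.$$

Repeating $3$ times in total — each differentiation brings down another $\ln u$ — gives
$$\frac{d^{3}J}{da^{3}} = \int_{0}^{1} - 4 u^{a} \log{\left(u \right)}^{3} \, du = \frac{24}{\left(a + 1\right)^{4}},$$
and the integrand here is exactly the target integrand, so $I = \frac{24}{\left(a + 1\right)^{4}}$.

Setting $a = \frac{7}{6}$:
$$I = \frac{31104}{28561}.$$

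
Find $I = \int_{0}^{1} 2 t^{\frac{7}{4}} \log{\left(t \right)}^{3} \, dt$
$- \frac{3072}{14641}$

Begin with the known integral
$$J(a) = \int_{0}^{1} 2 t^{a} \, dt = \frac{2}{a + 1}.$$

Differentiating under the integral sign brings down a factor of $\ln t$:
$$\frac{dJ}{da} = \int_{0}^{1} 2 t^{a} \log{\left(t \right)} \, dt = - \frac{2}{\left(a + 1\right)^{2}}.$$

Repeating $3$ times in total — each differentiation brings down another $\ln t$ — gives
$$\frac{d^{3}J}{da^{3}} = \int_{0}^{1} 2 t^{a} \log{\left(t \right)}^{3} \, dt = - \frac{12}{\left(a + 1\right)^{4}},$$
and the integrand here is exactly the target integrand, so $I = - \frac{12}{\left(a + 1\right)^{4}}$.

Setting $a = \frac{7}{4}$:
$$I = - \frac{3072}{14641}.$$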